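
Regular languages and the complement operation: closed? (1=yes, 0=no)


Regular languages are closed under all standard operations:
- Union: Yes (product construction)
- Intersection: Yes (product construction)
- Complement: Yes (swap accept/reject)
- Concatenation: Yes (NFA construction)
Operation: complement -> Closed

1


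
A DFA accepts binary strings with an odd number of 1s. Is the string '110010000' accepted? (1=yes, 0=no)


DFA has 2 states: q_even (start, accept=no) and q_odd
Processing string '110010000' character by character:
  Position 0: read '1', 1-count=1 -> q_odd
  Position 1: read '1', 1-count=2 -> q_even
  Position 2: read '0', 1-count=2 -> q_even (no change)
  Position 3: read '0', 1-count=2 -> q_even (no change)
  Position 4: read '1', 1-count=3 -> q_odd
  Position 5: read '0', 1-count=3 -> q_odd (no change)
  Position 6: read '0', 1-count=3 -> q_odd (no change)
  Position 7: read '0', 1-count=3 -> q_odd (no change)
  Position 8: read '0', 1-count=3 -> q_odd (no change)
Final state: q_odd, total 1s = 3 (odd); the DFA requires an odd count -> accept

1


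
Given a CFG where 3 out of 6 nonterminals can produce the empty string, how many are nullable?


Nonterminals: {S, A, B, C, D, E}
A nonterminal is nullable if it can derive epsilon
Counting nullable nonterminals: 3
Total nullable = 3

3


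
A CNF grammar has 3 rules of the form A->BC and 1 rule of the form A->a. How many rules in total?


CNF allows two rule forms:
  A -> BC (binary): 3 rules
  A -> a (terminal): 1 rule
Total = 3 + 1 = 4

4


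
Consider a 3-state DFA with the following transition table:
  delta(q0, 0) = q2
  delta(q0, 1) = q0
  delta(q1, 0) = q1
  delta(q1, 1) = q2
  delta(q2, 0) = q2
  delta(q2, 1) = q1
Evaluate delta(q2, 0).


Looking up transition function:
delta(q2, 0) in the table
Row: q2, Column: 0
Result: q2

q2


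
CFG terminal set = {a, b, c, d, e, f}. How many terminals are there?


Terminal symbols: a, b, c, d, e, f
Counting each: a (#1), b (#2), c (#3), d (#4), e (#5), f (#6)
Total = 6

6


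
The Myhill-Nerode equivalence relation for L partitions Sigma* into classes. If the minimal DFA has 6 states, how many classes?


Myhill-Nerode theorem:
Number of equivalence classes = number of states in minimal DFA
Minimal DFA states = 6
Therefore equivalence classes = 6

6


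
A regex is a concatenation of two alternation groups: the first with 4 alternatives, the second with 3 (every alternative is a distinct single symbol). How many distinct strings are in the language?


First group: 4 alternatives
Second group: 3 alternatives
Concatenation: each choice from group 1 pairs with each from group 2
Total = 4 x 3 = 12

12


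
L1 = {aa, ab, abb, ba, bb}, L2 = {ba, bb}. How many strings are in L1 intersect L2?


L1 = {aa, ab, abb, ba, bb}
L2 = {ba, bb}
Checking each string in L1 against L2:
  'aa': in L2? No
  'ab': in L2? No
  'abb': in L2? No
  'ba': in L2? Yes
  'bb': in L2? Yes
Intersection = {ba, bb}
|L1 ∩ L2| = 2

2


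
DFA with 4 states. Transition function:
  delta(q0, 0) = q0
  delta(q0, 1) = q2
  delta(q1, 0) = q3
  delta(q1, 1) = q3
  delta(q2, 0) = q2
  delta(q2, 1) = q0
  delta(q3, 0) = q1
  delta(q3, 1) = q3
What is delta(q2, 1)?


Looking up transition function:
delta(q2, 1) in the table
Row: q2, Column: 1
Result: q0

q0


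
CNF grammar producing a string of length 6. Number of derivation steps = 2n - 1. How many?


Chomsky Normal Form derivation:
String length n = 6
Each step either:
  - Splits a nonterminal into two (n-1 such steps)
  - Converts a nonterminal to terminal (n such steps)
Total = (n-1) + n = 2n - 1
= 2(6) - 1
= 12 - 1
= 11

11


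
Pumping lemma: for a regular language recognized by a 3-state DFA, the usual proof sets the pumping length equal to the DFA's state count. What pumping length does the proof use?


Pumping lemma for regular languages (standard proof):
Take p = |Q|, the number of DFA states.
Any string of length >= |Q| passes through |Q|+1 states while reading its first |Q| symbols,
so by pigeonhole some state repeats, giving the loop that can be pumped.
Here |Q| = 3
Therefore the proof uses p = 3

3


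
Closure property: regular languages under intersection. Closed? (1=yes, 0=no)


Regular languages are closed under:
- Union (DFA product construction)
- Intersection (DFA product construction)
- Complement (swap accept/reject states)
- Concatenation (NFA construction)
- Kleene star (NFA construction)
intersection is in this list
Therefore: closed

1


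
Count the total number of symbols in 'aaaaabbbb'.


String: 'aaaaabbbb'
Counting characters:
  'a' appears 5 time(s)
  'b' appears 4 time(s)
Total length = 5 + 4 = 9

9


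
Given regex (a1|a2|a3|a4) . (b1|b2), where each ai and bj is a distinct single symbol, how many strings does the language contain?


First group: 4 alternatives
Second group: 2 alternatives
Concatenation: each choice from group 1 pairs with each from group 2
Total = 4 x 2 = 8

8


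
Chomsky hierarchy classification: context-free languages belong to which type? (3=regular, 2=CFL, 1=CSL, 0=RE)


Chomsky hierarchy levels:
  Type 3: Regular (DFA/NFA/regex)
  Type 2: Context-free (PDA)
  Type 1: Context-sensitive
  Type 0: Recursively enumerable (TM)
'context-free' corresponds to Type 2

2


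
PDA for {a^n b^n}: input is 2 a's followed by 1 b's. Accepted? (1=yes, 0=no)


Language requires equal numbers of a's and b's
PDA pushes for each 'a', pops for each 'b'
Number of a's = 2
Number of b's = 1
2 != 1 -> Reject

0


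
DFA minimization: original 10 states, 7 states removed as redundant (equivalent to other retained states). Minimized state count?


Original DFA: 10 states
Redundant states removed: 7
Minimized states = original - removed
= 10 - 7
= 3

3


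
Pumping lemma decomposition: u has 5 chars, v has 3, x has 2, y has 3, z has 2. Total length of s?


|s| = |u| + |v| + |x| + |y| + |z|
= 5 + 3 + 2 + 3 + 2
= 8 + 2 + 5
= 10 + 5
= 15

15


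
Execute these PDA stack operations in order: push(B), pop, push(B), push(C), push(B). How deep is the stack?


Tracing stack operations:
  push(B) -> stack = [B], depth=1
  pop -> removed B, stack = [], depth=0
  push(B) -> stack = [B], depth=1
  push(C) -> stack = [B,C], depth=2
  push(B) -> stack = [B,C,B], depth=3
Final depth = 3

3


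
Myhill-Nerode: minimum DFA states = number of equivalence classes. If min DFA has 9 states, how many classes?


Myhill-Nerode theorem:
Number of equivalence classes = number of states in minimal DFA
Minimal DFA states = 9
Therefore equivalence classes = 9

9


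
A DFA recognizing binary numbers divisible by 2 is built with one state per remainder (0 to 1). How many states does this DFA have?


Divisibility by 2 is tracked via the remainder mod 2: 0, 1, ..., 1
The construction assigns one state to each remainder
Number of remainders = 2

2


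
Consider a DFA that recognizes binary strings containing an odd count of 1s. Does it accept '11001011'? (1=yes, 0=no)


DFA has 2 states: q_even (start, accept=no) and q_odd
Processing string '11001011' character by character:
  Position 0: read '1', 1-count=1 -> q_odd
  Position 1: read '1', 1-count=2 -> q_even
  Position 2: read '0', 1-count=2 -> q_even (no change)
  Position 3: read '0', 1-count=2 -> q_even (no change)
  Position 4: read '1', 1-count=3 -> q_odd
  Position 5: read '0', 1-count=3 -> q_odd (no change)
  Position 6: read '1', 1-count=4 -> q_even
  Position 7: read '1', 1-count=5 -> q_odd
Final state: q_odd, total 1s = 5 (odd); the DFA requires an odd count -> accept

1


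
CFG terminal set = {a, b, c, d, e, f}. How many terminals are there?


Terminal symbols: a, b, c, d, e, f
Counting each: a (#1), b (#2), c (#3), d (#4), e (#5), f (#6)
Total = 6

6


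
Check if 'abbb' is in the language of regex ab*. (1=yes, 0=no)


Pattern: ab*
String: 'abbb'
Pattern requires: exactly one 'a' followed by zero or more 'b's
First char is 'a' -> OK
Rest 'bbb': all b's? Yes
Result: 1

1


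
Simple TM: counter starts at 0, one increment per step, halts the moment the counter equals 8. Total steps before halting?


Counter starts at 0. Counting sequence:
  Step 1: counter = 1
  Step 2: counter = 2
  Step 3: counter = 3
  Step 4: counter = 4
  Step 5: counter = 5
  Step 6: counter = 6
  Step 7: counter = 7
  Step 8: counter = 8
Counter reached 8 -> halt
Total steps = 8

8


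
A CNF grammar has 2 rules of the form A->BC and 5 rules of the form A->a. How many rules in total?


CNF allows two rule forms:
  A -> BC (binary): 2 rules
  A -> a (terminal): 5 rules
Total = 2 + 5 = 7

7


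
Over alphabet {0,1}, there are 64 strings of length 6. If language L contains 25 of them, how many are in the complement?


Alphabet: {0,1}
String length: 6
Total strings of length 6 = 2^6 = 64
Strings in L = 25
Complement = total - |L|
= 64 - 25
= 39

39


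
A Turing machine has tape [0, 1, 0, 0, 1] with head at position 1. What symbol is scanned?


Tape: [0, 1, 0, 0, 1]
Positions: 0 1 2 3 4
Values:    0 1 0 0 1
Head at position 1
tape[1] = 1

1


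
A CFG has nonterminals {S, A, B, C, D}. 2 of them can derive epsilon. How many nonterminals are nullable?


Nonterminals: {S, A, B, C, D}
A nonterminal is nullable if it can derive epsilon
Counting nullable nonterminals: 2
Total nullable = 2

2


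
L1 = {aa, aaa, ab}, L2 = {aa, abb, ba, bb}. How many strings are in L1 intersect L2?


L1 = {aa, aaa, ab}
L2 = {aa, abb, ba, bb}
Checking each string in L1 against L2:
  'aa': in L2? Yes
  'aaa': in L2? No
  'ab': in L2? No
Intersection = {aa}
|L1 ∩ L2| = 1

1


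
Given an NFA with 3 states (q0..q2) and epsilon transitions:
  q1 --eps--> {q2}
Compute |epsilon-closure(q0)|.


Starting from q0
Initialize closure = {q0}
q0 has no outgoing epsilon transitions -> nothing to add
Final closure: {q0}
Size = 1

1


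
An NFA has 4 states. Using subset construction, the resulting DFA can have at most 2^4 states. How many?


NFA has 4 states
Subset construction: each DFA state = subset of NFA states
Maximum subsets = 2^4
2^4 = 16

16


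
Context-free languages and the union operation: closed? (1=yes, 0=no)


CFL closure properties:
  Closed under: union, concatenation, Kleene star
  NOT closed under: intersection, complement
Operation 'union' is in closed list -> Yes (closed)

1


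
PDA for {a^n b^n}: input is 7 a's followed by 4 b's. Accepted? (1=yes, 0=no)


Language requires equal numbers of a's and b's
PDA pushes for each 'a', pops for each 'b'
Number of a's = 7
Number of b's = 4
7 != 4 -> Reject

0


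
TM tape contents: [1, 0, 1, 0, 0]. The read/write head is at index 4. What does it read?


Tape: [1, 0, 1, 0, 0]
Positions: 0 1 2 3 4
Values:    1 0 1 0 0
Head at position 4
tape[4] = 0

0


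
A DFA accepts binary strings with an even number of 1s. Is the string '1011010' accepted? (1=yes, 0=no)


DFA has 2 states: q_even (start, accept=yes) and q_odd
Processing string '1011010' character by character:
  Position 0: read '1', 1-count=1 -> q_odd
  Position 1: read '0', 1-count=1 -> q_odd (no change)
  Position 2: read '1', 1-count=2 -> q_even
  Position 3: read '1', 1-count=3 -> q_odd
  Position 4: read '0', 1-count=3 -> q_odd (no change)
  Position 5: read '1', 1-count=4 -> q_even
  Position 6: read '0', 1-count=4 -> q_even (no change)
Final state: q_even, total 1s = 4 (even); the DFA requires an even count -> accept

1


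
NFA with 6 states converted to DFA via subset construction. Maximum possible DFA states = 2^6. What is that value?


NFA has 6 states
Subset construction: each DFA state = subset of NFA states
Maximum subsets = 2^6
2^6 = 64

64


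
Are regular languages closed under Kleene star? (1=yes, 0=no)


Regular languages are closed under:
- Union (DFA product construction)
- Intersection (DFA product construction)
- Complement (swap accept/reject states)
- Concatenation (NFA construction)
- Kleene star (NFA construction)
Kleene star is in this list
Therefore: closed

1


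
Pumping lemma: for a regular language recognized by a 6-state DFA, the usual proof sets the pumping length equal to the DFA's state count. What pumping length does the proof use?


Pumping lemma for regular languages (standard proof):
Take p = |Q|, the number of DFA states.
Any string of length >= |Q| passes through |Q|+1 states while reading its first |Q| symbols,
so by pigeonhole some state repeats, giving the loop that can be pumped.
Here |Q| = 6
Therefore the proof uses p = 6

6


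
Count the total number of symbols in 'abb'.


String: 'abb'
Counting characters:
  'a' appears 1 time(s)
  'b' appears 2 time(s)
Total length = 1 + 2 = 3

3


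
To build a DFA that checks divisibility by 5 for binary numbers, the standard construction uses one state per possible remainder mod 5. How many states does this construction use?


Divisibility by 5 is tracked via the remainder mod 5: 0, 1, ..., 4
The construction assigns one state to each remainder
Number of remainders = 5

5


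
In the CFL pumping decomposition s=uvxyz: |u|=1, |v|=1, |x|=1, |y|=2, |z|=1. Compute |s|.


|s| = |u| + |v| + |x| + |y| + |z|
= 1 + 1 + 1 + 2 + 1
= 2 + 1 + 3
= 3 + 3
= 6

6


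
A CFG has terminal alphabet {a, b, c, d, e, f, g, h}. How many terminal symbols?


Terminal symbols: a, b, c, d, e, f, g, h
Counting each: a (#1), b (#2), c (#3), d (#4), e (#5), f (#6), g (#7), h (#8)
Total = 8

8


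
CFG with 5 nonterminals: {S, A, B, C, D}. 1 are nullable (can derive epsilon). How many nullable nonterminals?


Nonterminals: {S, A, B, C, D}
A nonterminal is nullable if it can derive epsilon
Counting nullable nonterminals: 1
Total nullable = 1

1


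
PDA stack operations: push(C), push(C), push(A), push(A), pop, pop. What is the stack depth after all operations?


Tracing stack operations:
  push(C) -> stack = [C], depth=1
  push(C) -> stack = [C,C], depth=2
  push(A) -> stack = [C,C,A], depth=3
  push(A) -> stack = [C,C,A,A], depth=4
  pop -> removed A, stack = [C,C,A], depth=3
  pop -> removed A, stack = [C,C], depth=2
Final depth = 2

2


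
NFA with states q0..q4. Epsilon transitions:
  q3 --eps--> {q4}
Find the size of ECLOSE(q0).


Starting from q0
Initialize closure = {q0}
q0 has no outgoing epsilon transitions -> nothing to add
Final closure: {q0}
Size = 1

1


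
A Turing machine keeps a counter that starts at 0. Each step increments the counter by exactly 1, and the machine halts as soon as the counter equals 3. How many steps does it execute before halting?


Counter starts at 0. Counting sequence:
  Step 1: counter = 1
  Step 2: counter = 2
  Step 3: counter = 3
Counter reached 3 -> halt
Total steps = 3

3


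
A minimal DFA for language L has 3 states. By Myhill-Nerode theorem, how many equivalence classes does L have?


Myhill-Nerode theorem:
Number of equivalence classes = number of states in minimal DFA
Minimal DFA states = 3
Therefore equivalence classes = 3

3


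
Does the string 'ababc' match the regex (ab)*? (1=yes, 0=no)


Pattern: (ab)*
String: 'ababc'
Pattern requires: zero or more repetitions of 'ab'
Length 5 is odd -> cannot be (ab)* -> no match
Result: 0

0


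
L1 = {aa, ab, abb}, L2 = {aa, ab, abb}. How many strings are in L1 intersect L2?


L1 = {aa, ab, abb}
L2 = {aa, ab, abb}
Checking each string in L1 against L2:
  'aa': in L2? Yes
  'ab': in L2? Yes
  'abb': in L2? Yes
Intersection = {aa, ab, abb}
|L1 ∩ L2| = 3

3


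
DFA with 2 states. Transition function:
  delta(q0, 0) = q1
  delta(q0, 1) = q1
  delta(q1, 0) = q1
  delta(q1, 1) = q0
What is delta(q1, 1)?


Looking up transition function:
delta(q1, 1) in the table
Row: q1, Column: 1
Result: q0

q0


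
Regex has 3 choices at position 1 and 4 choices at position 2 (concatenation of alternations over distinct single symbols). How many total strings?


First group: 3 alternatives
Second group: 4 alternatives
Concatenation: each choice from group 1 pairs with each from group 2
Total = 3 x 4 = 12

12


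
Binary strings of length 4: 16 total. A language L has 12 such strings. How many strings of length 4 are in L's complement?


Alphabet: {0,1}
String length: 4
Total strings of length 4 = 2^4 = 16
Strings in L = 12
Complement = total - |L|
= 16 - 12
= 4

4


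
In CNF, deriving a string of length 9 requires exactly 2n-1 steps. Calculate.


Chomsky Normal Form derivation:
String length n = 9
Each step either:
  - Splits a nonterminal into two (n-1 such steps)
  - Converts a nonterminal to terminal (n such steps)
Total = (n-1) + n = 2n - 1
= 2(9) - 1
= 18 - 1
= 17

17


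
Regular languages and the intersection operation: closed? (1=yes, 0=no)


Regular languages are closed under all standard operations:
- Union: Yes (product construction)
- Intersection: Yes (product construction)
- Complement: Yes (swap accept/reject)
- Concatenation: Yes (NFA construction)
Operation: intersection -> Closed

1


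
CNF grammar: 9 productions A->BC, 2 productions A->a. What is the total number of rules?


CNF allows two rule forms:
  A -> BC (binary): 9 rules
  A -> a (terminal): 2 rules
Total = 9 + 2 = 11

11


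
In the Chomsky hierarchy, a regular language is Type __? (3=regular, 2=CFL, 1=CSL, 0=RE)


Chomsky hierarchy levels:
  Type 3: Regular (DFA/NFA/regex)
  Type 2: Context-free (PDA)
  Type 1: Context-sensitive
  Type 0: Recursively enumerable (TM)
'regular' corresponds to Type 3

3


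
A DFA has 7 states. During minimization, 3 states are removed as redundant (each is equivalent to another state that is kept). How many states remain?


Original DFA: 7 states
Redundant states removed: 3
Minimized states = original - removed
= 7 - 3
= 4

4


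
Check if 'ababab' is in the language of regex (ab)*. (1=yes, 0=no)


Pattern: (ab)*
String: 'ababab'
Pattern requires: zero or more repetitions of 'ab'
Pairs: ['ab', 'ab', 'ab']
All pairs are 'ab'? Yes
Result: 1

1


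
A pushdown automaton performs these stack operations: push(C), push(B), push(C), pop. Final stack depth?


Tracing stack operations:
  push(C) -> stack = [C], depth=1
  push(B) -> stack = [C,B], depth=2
  push(C) -> stack = [C,B,C], depth=3
  pop -> removed C, stack = [C,B], depth=2
Final depth = 2

2


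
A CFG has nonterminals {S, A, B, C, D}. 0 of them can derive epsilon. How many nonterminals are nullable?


Nonterminals: {S, A, B, C, D}
A nonterminal is nullable if it can derive epsilon
Counting nullable nonterminals: 0
Total nullable = 0

0


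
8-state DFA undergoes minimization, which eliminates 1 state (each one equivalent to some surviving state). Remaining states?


Original DFA: 8 states
Redundant states removed: 1
Minimized states = original - removed
= 8 - 1
= 7

7


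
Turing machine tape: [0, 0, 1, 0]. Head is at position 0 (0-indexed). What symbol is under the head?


Tape: [0, 0, 1, 0]
Positions: 0 1 2 3
Values:    0 0 1 0
Head at position 0
tape[0] = 0

0


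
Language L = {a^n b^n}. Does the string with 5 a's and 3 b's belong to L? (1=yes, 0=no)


Language requires equal numbers of a's and b's
PDA pushes for each 'a', pops for each 'b'
Number of a's = 5
Number of b's = 3
5 != 3 -> Reject

0


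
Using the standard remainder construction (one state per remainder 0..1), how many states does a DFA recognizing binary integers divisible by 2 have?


Divisibility by 2 is tracked via the remainder mod 2: 0, 1, ..., 1
The construction assigns one state to each remainder
Number of remainders = 2

2


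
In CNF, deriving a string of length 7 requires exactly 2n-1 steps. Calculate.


Chomsky Normal Form derivation:
String length n = 7
Each step either:
  - Splits a nonterminal into two (n-1 such steps)
  - Converts a nonterminal to terminal (n such steps)
Total = (n-1) + n = 2n - 1
= 2(7) - 1
= 14 - 1
= 13

13


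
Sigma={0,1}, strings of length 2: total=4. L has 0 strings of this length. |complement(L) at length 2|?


Alphabet: {0,1}
String length: 2
Total strings of length 2 = 2^2 = 4
Strings in L = 0
Complement = total - |L|
= 4 - 0
= 4

4


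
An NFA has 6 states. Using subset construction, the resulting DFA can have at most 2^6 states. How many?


NFA has 6 states
Subset construction: each DFA state = subset of NFA states
Maximum subsets = 2^6
2^6 = 64

64


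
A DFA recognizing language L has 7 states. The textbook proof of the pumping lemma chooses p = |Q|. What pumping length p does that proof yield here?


Pumping lemma for regular languages (standard proof):
Take p = |Q|, the number of DFA states.
Any string of length >= |Q| passes through |Q|+1 states while reading its first |Q| symbols,
so by pigeonhole some state repeats, giving the loop that can be pumped.
Here |Q| = 7
Therefore the proof uses p = 7

7


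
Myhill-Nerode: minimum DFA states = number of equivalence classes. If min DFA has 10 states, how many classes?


Myhill-Nerode theorem:
Number of equivalence classes = number of states in minimal DFA
Minimal DFA states = 10
Therefore equivalence classes = 10

10


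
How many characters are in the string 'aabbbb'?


String: 'aabbbb'
Counting characters:
  'a' appears 2 time(s)
  'b' appears 4 time(s)
Total length = 2 + 4 = 6

6


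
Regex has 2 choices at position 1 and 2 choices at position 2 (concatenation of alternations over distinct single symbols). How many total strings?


First group: 2 alternatives
Second group: 2 alternatives
Concatenation: each choice from group 1 pairs with each from group 2
Total = 2 x 2 = 4

4


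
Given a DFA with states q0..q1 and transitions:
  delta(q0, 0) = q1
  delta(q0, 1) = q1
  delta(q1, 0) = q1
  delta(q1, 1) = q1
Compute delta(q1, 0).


Looking up transition function:
delta(q1, 0) in the table
Row: q1, Column: 0
Result: q1

q1


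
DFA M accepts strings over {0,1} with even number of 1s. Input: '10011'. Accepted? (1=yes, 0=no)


DFA has 2 states: q_even (start, accept=yes) and q_odd
Processing string '10011' character by character:
  Position 0: read '1', 1-count=1 -> q_odd
  Position 1: read '0', 1-count=1 -> q_odd (no change)
  Position 2: read '0', 1-count=1 -> q_odd (no change)
  Position 3: read '1', 1-count=2 -> q_even
  Position 4: read '1', 1-count=3 -> q_odd
Final state: q_odd, total 1s = 3 (odd); the DFA requires an even count -> reject

0


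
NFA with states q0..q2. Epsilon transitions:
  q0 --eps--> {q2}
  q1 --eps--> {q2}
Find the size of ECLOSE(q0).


Starting from q0
Initialize closure = {q0}
Follow epsilon from q0 -> add q2
Final closure: {q0, q2}
Size = 2

2


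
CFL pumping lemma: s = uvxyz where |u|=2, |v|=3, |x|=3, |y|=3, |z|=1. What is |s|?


|s| = |u| + |v| + |x| + |y| + |z|
= 2 + 3 + 3 + 3 + 1
= 5 + 3 + 4
= 8 + 4
= 12

12


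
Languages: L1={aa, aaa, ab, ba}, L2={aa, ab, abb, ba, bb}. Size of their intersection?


L1 = {aa, aaa, ab, ba}
L2 = {aa, ab, abb, ba, bb}
Checking each string in L1 against L2:
  'aa': in L2? Yes
  'aaa': in L2? No
  'ab': in L2? Yes
  'ba': in L2? Yes
Intersection = {aa, ab, ba}
|L1 ∩ L2| = 3

3


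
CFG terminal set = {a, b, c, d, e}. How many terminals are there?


Terminal symbols: a, b, c, d, e
Counting each: a (#1), b (#2), c (#3), d (#4), e (#5)
Total = 5

5


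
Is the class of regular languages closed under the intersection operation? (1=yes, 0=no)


Regular languages are closed under:
- Union (DFA product construction)
- Intersection (DFA product construction)
- Complement (swap accept/reject states)
- Concatenation (NFA construction)
- Kleene star (NFA construction)
intersection is in this list
Therefore: closed

1


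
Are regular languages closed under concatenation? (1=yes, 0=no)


Regular languages are closed under all standard operations:
- Union: Yes (product construction)
- Intersection: Yes (product construction)
- Complement: Yes (swap accept/reject)
- Concatenation: Yes (NFA construction)
Operation: concatenation -> Closed

1


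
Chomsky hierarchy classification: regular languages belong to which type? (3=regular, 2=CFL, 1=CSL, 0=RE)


Chomsky hierarchy levels:
  Type 3: Regular (DFA/NFA/regex)
  Type 2: Context-free (PDA)
  Type 1: Context-sensitive
  Type 0: Recursively enumerable (TM)
'regular' corresponds to Type 3

3


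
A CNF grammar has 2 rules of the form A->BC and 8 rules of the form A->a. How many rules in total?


CNF allows two rule forms:
  A -> BC (binary): 2 rules
  A -> a (terminal): 8 rules
Total = 2 + 8 = 10

10


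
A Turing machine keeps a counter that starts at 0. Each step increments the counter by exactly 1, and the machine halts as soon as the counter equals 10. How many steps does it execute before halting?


Counter starts at 0. Counting sequence:
  Step 1: counter = 1
  Step 2: counter = 2
  Step 3: counter = 3
  Step 4: counter = 4
  Step 5: counter = 5
  Step 6: counter = 6
  ...
  Step 10: counter = 10
Counter reached 10 -> halt
Total steps = 10

10


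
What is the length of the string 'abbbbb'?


String: 'abbbbb'
Counting characters:
  'a' appears 1 time(s)
  'b' appears 5 time(s)
Total length = 1 + 5 = 6

6


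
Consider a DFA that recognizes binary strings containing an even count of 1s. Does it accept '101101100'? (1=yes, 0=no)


DFA has 2 states: q_even (start, accept=yes) and q_odd
Processing string '101101100' character by character:
  Position 0: read '1', 1-count=1 -> q_odd
  Position 1: read '0', 1-count=1 -> q_odd (no change)
  Position 2: read '1', 1-count=2 -> q_even
  Position 3: read '1', 1-count=3 -> q_odd
  Position 4: read '0', 1-count=3 -> q_odd (no change)
  Position 5: read '1', 1-count=4 -> q_even
  Position 6: read '1', 1-count=5 -> q_odd
  Position 7: read '0', 1-count=5 -> q_odd (no change)
  Position 8: read '0', 1-count=5 -> q_odd (no change)
Final state: q_odd, total 1s = 5 (odd); the DFA requires an even count -> reject

0


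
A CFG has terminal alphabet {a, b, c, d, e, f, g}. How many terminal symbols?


Terminal symbols: a, b, c, d, e, f, g
Counting each: a (#1), b (#2), c (#3), d (#4), e (#5), f (#6), g (#7)
Total = 7

7


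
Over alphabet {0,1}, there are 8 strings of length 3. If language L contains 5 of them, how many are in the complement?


Alphabet: {0,1}
String length: 3
Total strings of length 3 = 2^3 = 8
Strings in L = 5
Complement = total - |L|
= 8 - 5
= 3

3


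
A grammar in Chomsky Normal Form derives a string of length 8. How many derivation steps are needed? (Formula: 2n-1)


Chomsky Normal Form derivation:
String length n = 8
Each step either:
  - Splits a nonterminal into two (n-1 such steps)
  - Converts a nonterminal to terminal (n such steps)
Total = (n-1) + n = 2n - 1
= 2(8) - 1
= 16 - 1
= 15

15


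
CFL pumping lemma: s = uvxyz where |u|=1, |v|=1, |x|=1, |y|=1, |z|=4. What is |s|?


|s| = |u| + |v| + |x| + |y| + |z|
= 1 + 1 + 1 + 1 + 4
= 2 + 1 + 5
= 3 + 5
= 8

8


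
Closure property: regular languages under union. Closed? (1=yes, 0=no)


Regular languages are closed under:
- Union (DFA product construction)
- Intersection (DFA product construction)
- Complement (swap accept/reject states)
- Concatenation (NFA construction)
- Kleene star (NFA construction)
union is in this list
Therefore: closed

1


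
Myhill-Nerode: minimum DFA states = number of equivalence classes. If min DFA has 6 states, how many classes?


Myhill-Nerode theorem:
Number of equivalence classes = number of states in minimal DFA
Minimal DFA states = 6
Therefore equivalence classes = 6

6


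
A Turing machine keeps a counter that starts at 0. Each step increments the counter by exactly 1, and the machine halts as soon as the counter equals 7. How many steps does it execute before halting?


Counter starts at 0. Counting sequence:
  Step 1: counter = 1
  Step 2: counter = 2
  Step 3: counter = 3
  Step 4: counter = 4
  Step 5: counter = 5
  Step 6: counter = 6
  Step 7: counter = 7
Counter reached 7 -> halt
Total steps = 7

7


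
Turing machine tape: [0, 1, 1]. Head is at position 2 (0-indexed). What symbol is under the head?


Tape: [0, 1, 1]
Positions: 0 1 2
Values:    0 1 1
Head at position 2
tape[2] = 1

1


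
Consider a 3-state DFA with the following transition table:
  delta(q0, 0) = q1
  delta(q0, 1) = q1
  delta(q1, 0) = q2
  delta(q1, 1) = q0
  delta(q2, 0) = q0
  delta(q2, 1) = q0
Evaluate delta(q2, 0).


Looking up transition function:
delta(q2, 0) in the table
Row: q2, Column: 0
Result: q0

q0


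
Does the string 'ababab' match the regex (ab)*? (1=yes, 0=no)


Pattern: (ab)*
String: 'ababab'
Pattern requires: zero or more repetitions of 'ab'
Pairs: ['ab', 'ab', 'ab']
All pairs are 'ab'? Yes
Result: 1

1


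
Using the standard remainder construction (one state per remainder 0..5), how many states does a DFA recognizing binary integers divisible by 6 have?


Divisibility by 6 is tracked via the remainder mod 6: 0, 1, ..., 5
The construction assigns one state to each remainder
Number of remainders = 6

6


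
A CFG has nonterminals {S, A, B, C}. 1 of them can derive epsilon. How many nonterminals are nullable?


Nonterminals: {S, A, B, C}
A nonterminal is nullable if it can derive epsilon
Counting nullable nonterminals: 1
Total nullable = 1

1


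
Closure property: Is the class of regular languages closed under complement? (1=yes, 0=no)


Regular languages are closed under all standard operations:
- Union: Yes (product construction)
- Intersection: Yes (product construction)
- Complement: Yes (swap accept/reject)
- Concatenation: Yes (NFA construction)
Operation: complement -> Closed

1


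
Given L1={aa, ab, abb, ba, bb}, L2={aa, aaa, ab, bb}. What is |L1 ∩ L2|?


L1 = {aa, ab, abb, ba, bb}
L2 = {aa, aaa, ab, bb}
Checking each string in L1 against L2:
  'aa': in L2? Yes
  'ab': in L2? Yes
  'abb': in L2? No
  'ba': in L2? No
  'bb': in L2? Yes
Intersection = {aa, ab, bb}
|L1 ∩ L2| = 3

3


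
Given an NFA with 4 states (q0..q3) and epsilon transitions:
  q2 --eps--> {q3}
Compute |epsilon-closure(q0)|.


Starting from q0
Initialize closure = {q0}
q0 has no outgoing epsilon transitions -> nothing to add
Final closure: {q0}
Size = 1

1


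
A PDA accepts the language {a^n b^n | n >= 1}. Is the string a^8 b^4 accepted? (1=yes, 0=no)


Language requires equal numbers of a's and b's
PDA pushes for each 'a', pops for each 'b'
Number of a's = 8
Number of b's = 4
8 != 4 -> Reject

0


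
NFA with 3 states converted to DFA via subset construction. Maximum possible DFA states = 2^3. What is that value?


NFA has 3 states
Subset construction: each DFA state = subset of NFA states
Maximum subsets = 2^3
2^3 = 8

8


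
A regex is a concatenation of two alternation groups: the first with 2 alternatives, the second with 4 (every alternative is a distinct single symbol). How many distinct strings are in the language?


First group: 2 alternatives
Second group: 4 alternatives
Concatenation: each choice from group 1 pairs with each from group 2
Total = 2 x 4 = 8

8


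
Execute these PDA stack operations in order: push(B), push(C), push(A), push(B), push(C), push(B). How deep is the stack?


Tracing stack operations:
  push(B) -> stack = [B], depth=1
  push(C) -> stack = [B,C], depth=2
  push(A) -> stack = [B,C,A], depth=3
  push(B) -> stack = [B,C,A,B], depth=4
  push(C) -> stack = [B,C,A,B,C], depth=5
  push(B) -> stack = [B,C,A,B,C,B], depth=6
Final depth = 6

6


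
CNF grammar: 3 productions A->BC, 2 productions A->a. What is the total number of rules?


CNF allows two rule forms:
  A -> BC (binary): 3 rules
  A -> a (terminal): 2 rules
Total = 3 + 2 = 5

5


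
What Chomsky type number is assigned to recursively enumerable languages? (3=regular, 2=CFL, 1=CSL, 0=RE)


Chomsky hierarchy levels:
  Type 3: Regular (DFA/NFA/regex)
  Type 2: Context-free (PDA)
  Type 1: Context-sensitive
  Type 0: Recursively enumerable (TM)
'recursively enumerable' corresponds to Type 0

0


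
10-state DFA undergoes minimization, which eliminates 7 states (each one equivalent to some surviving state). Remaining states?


Original DFA: 10 states
Redundant states removed: 7
Minimized states = original - removed
= 10 - 7
= 3

3


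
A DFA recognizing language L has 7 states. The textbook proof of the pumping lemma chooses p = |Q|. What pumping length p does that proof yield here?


Pumping lemma for regular languages (standard proof):
Take p = |Q|, the number of DFA states.
Any string of length >= |Q| passes through |Q|+1 states while reading its first |Q| symbols,
so by pigeonhole some state repeats, giving the loop that can be pumped.
Here |Q| = 7
Therefore the proof uses p = 7

7


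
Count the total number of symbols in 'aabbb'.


String: 'aabbb'
Counting characters:
  'a' appears 2 time(s)
  'b' appears 3 time(s)
Total length = 2 + 3 = 5

5


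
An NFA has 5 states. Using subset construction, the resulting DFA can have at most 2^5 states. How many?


NFA has 5 states
Subset construction: each DFA state = subset of NFA states
Maximum subsets = 2^5
2^5 = 32

32


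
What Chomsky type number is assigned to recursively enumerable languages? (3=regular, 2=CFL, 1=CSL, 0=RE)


Chomsky hierarchy levels:
  Type 3: Regular (DFA/NFA/regex)
  Type 2: Context-free (PDA)
  Type 1: Context-sensitive
  Type 0: Recursively enumerable (TM)
'recursively enumerable' corresponds to Type 0

0


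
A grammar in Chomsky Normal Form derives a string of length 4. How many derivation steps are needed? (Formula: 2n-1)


Chomsky Normal Form derivation:
String length n = 4
Each step either:
  - Splits a nonterminal into two (n-1 such steps)
  - Converts a nonterminal to terminal (n such steps)
Total = (n-1) + n = 2n - 1
= 2(4) - 1
= 8 - 1
= 7

7


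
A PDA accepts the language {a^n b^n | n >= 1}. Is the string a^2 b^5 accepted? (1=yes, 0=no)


Language requires equal numbers of a's and b's
PDA pushes for each 'a', pops for each 'b'
Number of a's = 2
Number of b's = 5
2 != 5 -> Reject

0


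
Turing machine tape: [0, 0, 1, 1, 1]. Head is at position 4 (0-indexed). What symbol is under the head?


Tape: [0, 0, 1, 1, 1]
Positions: 0 1 2 3 4
Values:    0 0 1 1 1
Head at position 4
tape[4] = 1

1


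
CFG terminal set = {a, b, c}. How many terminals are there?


Terminal symbols: a, b, c
Counting each: a (#1), b (#2), c (#3)
Total = 3

3


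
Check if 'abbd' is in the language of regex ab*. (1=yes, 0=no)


Pattern: ab*
String: 'abbd'
Pattern requires: exactly one 'a' followed by zero or more 'b's
First char is 'a' -> OK
Rest 'bbd': all b's? No
Result: 0

0


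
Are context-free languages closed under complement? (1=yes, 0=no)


CFL closure properties:
  Closed under: union, concatenation, Kleene star
  NOT closed under: intersection, complement
Operation 'complement' is in not-closed list -> No (not closed)

0


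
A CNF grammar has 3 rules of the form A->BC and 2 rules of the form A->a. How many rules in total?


CNF allows two rule forms:
  A -> BC (binary): 3 rules
  A -> a (terminal): 2 rules
Total = 3 + 2 = 5

5


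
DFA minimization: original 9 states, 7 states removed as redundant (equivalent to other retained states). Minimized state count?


Original DFA: 9 states
Redundant states removed: 7
Minimized states = original - removed
= 9 - 7
= 2

2


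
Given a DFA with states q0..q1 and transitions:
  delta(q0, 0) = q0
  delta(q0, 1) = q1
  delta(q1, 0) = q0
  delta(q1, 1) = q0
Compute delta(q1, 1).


Looking up transition function:
delta(q1, 1) in the table
Row: q1, Column: 1
Result: q0

q0


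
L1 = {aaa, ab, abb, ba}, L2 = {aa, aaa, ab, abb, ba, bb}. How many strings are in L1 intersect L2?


L1 = {aaa, ab, abb, ba}
L2 = {aa, aaa, ab, abb, ba, bb}
Checking each string in L1 against L2:
  'aaa': in L2? Yes
  'ab': in L2? Yes
  'abb': in L2? Yes
  'ba': in L2? Yes
Intersection = {aaa, ab, abb, ba}
|L1 ∩ L2| = 4

4


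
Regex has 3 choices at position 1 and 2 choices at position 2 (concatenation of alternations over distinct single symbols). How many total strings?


First group: 3 alternatives
Second group: 2 alternatives
Concatenation: each choice from group 1 pairs with each from group 2
Total = 3 x 2 = 6

6


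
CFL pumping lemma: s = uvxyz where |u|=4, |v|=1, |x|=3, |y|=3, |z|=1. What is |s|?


|s| = |u| + |v| + |x| + |y| + |z|
= 4 + 1 + 3 + 3 + 1
= 5 + 3 + 4
= 8 + 4
= 12

12


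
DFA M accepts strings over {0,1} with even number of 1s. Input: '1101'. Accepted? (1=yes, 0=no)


DFA has 2 states: q_even (start, accept=yes) and q_odd
Processing string '1101' character by character:
  Position 0: read '1', 1-count=1 -> q_odd
  Position 1: read '1', 1-count=2 -> q_even
  Position 2: read '0', 1-count=2 -> q_even (no change)
  Position 3: read '1', 1-count=3 -> q_odd
Final state: q_odd, total 1s = 3 (odd); the DFA requires an even count -> reject

0


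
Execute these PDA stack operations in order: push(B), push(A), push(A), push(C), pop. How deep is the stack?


Tracing stack operations:
  push(B) -> stack = [B], depth=1
  push(A) -> stack = [B,A], depth=2
  push(A) -> stack = [B,A,A], depth=3
  push(C) -> stack = [B,A,A,C], depth=4
  pop -> removed C, stack = [B,A,A], depth=3
Final depth = 3

3


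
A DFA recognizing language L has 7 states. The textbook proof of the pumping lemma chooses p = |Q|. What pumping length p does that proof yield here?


Pumping lemma for regular languages (standard proof):
Take p = |Q|, the number of DFA states.
Any string of length >= |Q| passes through |Q|+1 states while reading its first |Q| symbols,
so by pigeonhole some state repeats, giving the loop that can be pumped.
Here |Q| = 7
Therefore the proof uses p = 7

7


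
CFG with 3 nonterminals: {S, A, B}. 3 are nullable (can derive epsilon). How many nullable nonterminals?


Nonterminals: {S, A, B}
A nonterminal is nullable if it can derive epsilon
Counting nullable nonterminals: 3
Total nullable = 3

3


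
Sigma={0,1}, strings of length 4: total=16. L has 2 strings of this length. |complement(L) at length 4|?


Alphabet: {0,1}
String length: 4
Total strings of length 4 = 2^4 = 16
Strings in L = 2
Complement = total - |L|
= 16 - 2
= 14

14


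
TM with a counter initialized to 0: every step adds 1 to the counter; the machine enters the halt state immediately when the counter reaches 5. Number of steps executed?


Counter starts at 0. Counting sequence:
  Step 1: counter = 1
  Step 2: counter = 2
  Step 3: counter = 3
  Step 4: counter = 4
  Step 5: counter = 5
Counter reached 5 -> halt
Total steps = 5

5


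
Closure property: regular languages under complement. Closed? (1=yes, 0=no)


Regular languages are closed under:
- Union (DFA product construction)
- Intersection (DFA product construction)
- Complement (swap accept/reject states)
- Concatenation (NFA construction)
- Kleene star (NFA construction)
complement is in this list
Therefore: closed

1


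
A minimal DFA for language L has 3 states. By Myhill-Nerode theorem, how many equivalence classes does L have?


Myhill-Nerode theorem:
Number of equivalence classes = number of states in minimal DFA
Minimal DFA states = 3
Therefore equivalence classes = 3

3


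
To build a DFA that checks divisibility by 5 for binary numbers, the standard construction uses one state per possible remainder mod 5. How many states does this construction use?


Divisibility by 5 is tracked via the remainder mod 5: 0, 1, ..., 4
The construction assigns one state to each remainder
Number of remainders = 5

5


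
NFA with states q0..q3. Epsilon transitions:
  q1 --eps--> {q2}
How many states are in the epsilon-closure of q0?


Starting from q0
Initialize closure = {q0}
q0 has no outgoing epsilon transitions -> nothing to add
Final closure: {q0}
Size = 1

1


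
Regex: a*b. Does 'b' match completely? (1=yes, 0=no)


Pattern: a*b
String: 'b'
Pattern requires: zero or more 'a's followed by exactly one 'b'
Found 0 leading 'a's
Remaining: 'b'
Remaining is exactly 'b' -> match
Result: 1

1
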